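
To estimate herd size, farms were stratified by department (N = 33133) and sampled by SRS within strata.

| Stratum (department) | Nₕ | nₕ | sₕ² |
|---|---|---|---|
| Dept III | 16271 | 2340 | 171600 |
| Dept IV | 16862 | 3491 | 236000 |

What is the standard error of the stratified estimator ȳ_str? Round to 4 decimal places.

5.3876

Var(ȳ_str) = Σₕ Wₕ²(1 − fₕ)sₕ²/nₕ with Wₕ = Nₕ/N, N = 33133.
Dept III: Wₕ = 0.49108140; term = 0.49108140²·(1 − 0.14381415)·171600/2340 = 15.141763.
Dept IV: Wₕ = 0.50891860; term = 0.50891860²·(1 − 0.20703357)·236000/3491 = 13.883968.
Sum = 29.025731.
SE = √(29.025731) = 5.3876.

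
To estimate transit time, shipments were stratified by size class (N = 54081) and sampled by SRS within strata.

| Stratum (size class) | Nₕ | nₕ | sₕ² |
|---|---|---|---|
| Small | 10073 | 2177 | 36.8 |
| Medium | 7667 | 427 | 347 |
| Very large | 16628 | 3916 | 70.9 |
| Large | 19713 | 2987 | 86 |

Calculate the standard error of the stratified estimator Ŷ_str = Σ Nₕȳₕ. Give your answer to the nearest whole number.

7731

Var(Ŷ_str) = Σₕ Nₕ²(1 − fₕ)sₕ²/nₕ.
Small: 10073²·(1 − 2177/10073)·36.8/2177 = 1.3444831 × 10^6.
Medium: 7667²·(1 − 427/7667)·347/427 = 4.5109252 × 10^7.
Very large: 16628²·(1 − 3916/16628)·70.9/3916 = 3.8269911 × 10^6.
Large: 19713²·(1 − 2987/19713)·86/2987 = 9.4930997 × 10^6.
Sum = 5.9773826 × 10^7.
SE = √(5.9773826 × 10^7) = 7731.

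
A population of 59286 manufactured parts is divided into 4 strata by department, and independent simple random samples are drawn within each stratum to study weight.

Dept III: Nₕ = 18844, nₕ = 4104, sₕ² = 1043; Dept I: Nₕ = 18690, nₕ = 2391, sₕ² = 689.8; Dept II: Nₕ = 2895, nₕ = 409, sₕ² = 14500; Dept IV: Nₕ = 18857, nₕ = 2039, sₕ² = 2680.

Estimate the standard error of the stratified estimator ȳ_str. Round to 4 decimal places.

Var(ȳ_str) = Σₕ Wₕ²(1 − fₕ)sₕ²/nₕ with Wₕ = Nₕ/N, N = 59286.
Dept III: Wₕ = 0.31784907; term = 0.31784907²·(1 − 0.21778816)·1043/4104 = 0.020083677.
Dept I: Wₕ = 0.31525149; term = 0.31525149²·(1 − 0.12792937)·689.8/2391 = 0.025004005.
Dept II: Wₕ = 0.04883109; term = 0.04883109²·(1 − 0.14127807)·14500/409 = 0.072592222.
Dept IV: Wₕ = 0.31806835; term = 0.31806835²·(1 − 0.10812961)·2680/2039 = 0.11859332.
Sum = 0.23627322.
SE = √(0.23627322) = 0.4861.

0.4861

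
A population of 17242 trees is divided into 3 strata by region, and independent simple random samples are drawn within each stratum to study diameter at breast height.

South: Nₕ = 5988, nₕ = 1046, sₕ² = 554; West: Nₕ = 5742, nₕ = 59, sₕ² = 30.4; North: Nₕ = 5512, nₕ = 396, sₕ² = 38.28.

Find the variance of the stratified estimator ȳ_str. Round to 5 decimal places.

0.11845

Var(ȳ_str) = Σₕ Wₕ²(1 − fₕ)sₕ²/nₕ with Wₕ = Nₕ/N, N = 17242.
South: Wₕ = 0.34729150; term = 0.34729150²·(1 − 0.17468270)·554/1046 = 0.052721448.
West: Wₕ = 0.33302401; term = 0.33302401²·(1 − 0.01027517)·30.4/59 = 0.0565571.
North: Wₕ = 0.31968449; term = 0.31968449²·(1 − 0.07184325)·38.28/396 = 0.0091694061.
Sum = 0.11844795.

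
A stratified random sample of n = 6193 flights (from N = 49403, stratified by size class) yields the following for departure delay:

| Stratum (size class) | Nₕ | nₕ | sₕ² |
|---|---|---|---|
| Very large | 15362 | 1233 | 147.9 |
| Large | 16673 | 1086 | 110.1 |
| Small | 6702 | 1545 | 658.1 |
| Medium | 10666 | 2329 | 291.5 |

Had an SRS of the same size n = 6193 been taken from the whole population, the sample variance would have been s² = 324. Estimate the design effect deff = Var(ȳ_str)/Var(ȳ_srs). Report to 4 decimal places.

Var(ȳ_str) = Σ Wₕ²(1−fₕ)sₕ²/nₕ with Wₕ = Nₕ/49403:
  Very large: (15362/49403)²·(1−1233/15362)·147.9/1233 = 0.010667377
  Large: (16673/49403)²·(1−1086/16673)·110.1/1086 = 0.010795112
  Small: (6702/49403)²·(1−1545/6702)·658.1/1545 = 0.0060319581
  Medium: (10666/49403)²·(1−2329/10666)·291.5/2329 = 0.0045600941
  → Var(ȳ_str) = 0.032054541.
Var(ȳ_srs) = (1 − 6193/49403)·324/6193 = 0.045758826.
deff = 0.032054541 / 0.045758826 = 0.7005.

0.7005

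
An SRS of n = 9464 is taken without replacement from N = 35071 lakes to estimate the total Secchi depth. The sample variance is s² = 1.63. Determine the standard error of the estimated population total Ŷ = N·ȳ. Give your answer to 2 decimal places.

393.29

Var(Ŷ) = N²·Var(ȳ) = N²·(1 − n/N)·s²/n.
f = 9464/35071 = 0.26985258; Var(ȳ) = 0.73014742·1.63/9464 = 1.2575447 × 10^-4.
Var(Ŷ) = 35071² · (1.2575447 × 10^-4) = 154674.86.
SE(Ŷ) = √(154674.86) = 393.29.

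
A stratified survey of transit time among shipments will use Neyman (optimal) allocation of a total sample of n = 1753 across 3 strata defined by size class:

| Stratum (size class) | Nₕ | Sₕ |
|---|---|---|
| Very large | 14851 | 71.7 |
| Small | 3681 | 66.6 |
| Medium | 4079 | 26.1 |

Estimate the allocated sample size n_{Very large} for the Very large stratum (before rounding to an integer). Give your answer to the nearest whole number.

1318

Neyman allocation: nₕ = n·NₕSₕ / Σⱼ NⱼSⱼ.
Σ NⱼSⱼ = 14851·71.7 + 3681·66.6 + 4079·26.1 = 1.4164332 × 10^6.
n_{Very large} = 1753·14851·71.7 / (1.4164332 × 10^6) = 1318.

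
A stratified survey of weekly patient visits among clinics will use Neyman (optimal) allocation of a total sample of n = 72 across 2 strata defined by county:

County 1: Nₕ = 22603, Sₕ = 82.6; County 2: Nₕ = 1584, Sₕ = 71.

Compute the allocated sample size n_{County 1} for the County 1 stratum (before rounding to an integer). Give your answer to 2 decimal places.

67.91

Neyman allocation: nₕ = n·NₕSₕ / Σⱼ NⱼSⱼ.
Σ NⱼSⱼ = 22603·82.6 + 1584·71 = 1.9794718 × 10^6.
n_{County 1} = 72·22603·82.6 / (1.9794718 × 10^6) = 67.91.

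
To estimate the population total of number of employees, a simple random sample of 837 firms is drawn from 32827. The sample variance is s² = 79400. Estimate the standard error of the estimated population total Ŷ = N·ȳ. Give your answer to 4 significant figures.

315600

Var(Ŷ) = N²·Var(ȳ) = N²·(1 − n/N)·s²/n.
f = 837/32827 = 0.02549730; Var(ȳ) = 0.97450270·79400/837 = 92.443864.
Var(Ŷ) = 32827² · 92.443864 = 9.9618611 × 10^10.
SE(Ŷ) = √(9.9618611 × 10^10) = 315600.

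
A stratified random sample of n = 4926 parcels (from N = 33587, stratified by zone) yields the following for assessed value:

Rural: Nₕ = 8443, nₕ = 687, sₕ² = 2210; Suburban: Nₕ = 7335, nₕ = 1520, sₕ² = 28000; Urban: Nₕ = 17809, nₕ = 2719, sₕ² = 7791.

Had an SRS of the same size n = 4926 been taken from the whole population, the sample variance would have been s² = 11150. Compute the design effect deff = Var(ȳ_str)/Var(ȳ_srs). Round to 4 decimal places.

0.8107

Var(ȳ_str) = Σ Wₕ²(1−fₕ)sₕ²/nₕ with Wₕ = Nₕ/33587:
  Rural: (8443/33587)²·(1−687/8443)·2210/687 = 0.18673585
  Suburban: (7335/33587)²·(1−1520/7335)·28000/1520 = 0.69650117
  Urban: (17809/33587)²·(1−2719/17809)·7791/2719 = 0.68260638
  → Var(ȳ_str) = 1.5658434.
Var(ȳ_srs) = (1 − 4926/33587)·11150/4926 = 1.9315261.
deff = 1.5658434 / 1.9315261 = 0.8107.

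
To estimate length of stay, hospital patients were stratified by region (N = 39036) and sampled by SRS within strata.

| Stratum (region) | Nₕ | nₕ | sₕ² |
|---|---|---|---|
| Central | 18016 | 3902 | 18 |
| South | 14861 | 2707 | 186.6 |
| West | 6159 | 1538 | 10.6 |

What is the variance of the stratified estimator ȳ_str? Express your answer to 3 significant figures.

0.00907

Var(ȳ_str) = Σₕ Wₕ²(1 − fₕ)sₕ²/nₕ with Wₕ = Nₕ/N, N = 39036.
Central: Wₕ = 0.46152270; term = 0.46152270²·(1 − 0.21658526)·18/3902 = 7.6977377 × 10^-4.
South: Wₕ = 0.38069987; term = 0.38069987²·(1 − 0.18215463)·186.6/2707 = 0.0081707144.
West: Wₕ = 0.15777744; term = 0.15777744²·(1 − 0.24971586)·10.6/1538 = 1.2872565 × 10^-4.
Sum = 0.0090692138.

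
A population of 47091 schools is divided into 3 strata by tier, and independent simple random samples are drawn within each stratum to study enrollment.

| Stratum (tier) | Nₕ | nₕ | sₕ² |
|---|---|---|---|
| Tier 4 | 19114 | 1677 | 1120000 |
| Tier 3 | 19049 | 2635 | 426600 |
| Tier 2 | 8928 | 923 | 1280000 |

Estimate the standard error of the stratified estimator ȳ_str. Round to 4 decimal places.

12.9575

Var(ȳ_str) = Σₕ Wₕ²(1 − fₕ)sₕ²/nₕ with Wₕ = Nₕ/N, N = 47091.
Tier 4: Wₕ = 0.40589497; term = 0.40589497²·(1 − 0.08773674)·1120000/1677 = 100.3766.
Tier 3: Wₕ = 0.40451466; term = 0.40451466²·(1 − 0.13832747)·426600/2635 = 22.827114.
Tier 2: Wₕ = 0.18959037; term = 0.18959037²·(1 − 0.10338262)·1280000/923 = 44.69387.
Sum = 167.89758.
SE = √(167.89758) = 12.9575.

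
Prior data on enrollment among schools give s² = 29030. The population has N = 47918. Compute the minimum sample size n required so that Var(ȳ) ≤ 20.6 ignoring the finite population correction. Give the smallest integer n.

Without fpc, n₀ = s²/D = 29030/20.6 = 1409.2233.
Rounding up, n = 1410.

1410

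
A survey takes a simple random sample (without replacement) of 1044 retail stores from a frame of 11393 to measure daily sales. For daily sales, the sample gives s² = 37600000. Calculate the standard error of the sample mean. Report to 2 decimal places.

180.87

Under SRS without replacement, Var(ȳ) = (1 − f)·s²/n with f = n/N = 1044/11393 = 0.09163521.
Var(ȳ) = (1 − 0.09163521)·37600000/1044 = 0.90836479·36015.326 = 32715.054.
SE(ȳ) = √(32715.054) = 180.87.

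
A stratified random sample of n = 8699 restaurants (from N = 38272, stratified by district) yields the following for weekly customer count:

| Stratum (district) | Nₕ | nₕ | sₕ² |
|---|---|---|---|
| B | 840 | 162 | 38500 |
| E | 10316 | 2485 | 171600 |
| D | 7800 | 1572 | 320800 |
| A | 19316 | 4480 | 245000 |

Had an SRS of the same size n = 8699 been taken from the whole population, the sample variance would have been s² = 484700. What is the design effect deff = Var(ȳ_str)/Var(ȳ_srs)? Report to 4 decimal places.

Var(ȳ_str) = Σ Wₕ²(1−fₕ)sₕ²/nₕ with Wₕ = Nₕ/38272:
  B: (840/38272)²·(1−162/840)·38500/162 = 0.092404342
  E: (10316/38272)²·(1−2485/10316)·171600/2485 = 3.8085278
  D: (7800/38272)²·(1−1572/7800)·320800/1572 = 6.7680368
  A: (19316/38272)²·(1−4480/19316)·245000/4480 = 10.699409
  → Var(ȳ_str) = 21.368378.
Var(ȳ_srs) = (1 − 8699/38272)·484700/8699 = 43.054437.
deff = 21.368378 / 43.054437 = 0.4963.

0.4963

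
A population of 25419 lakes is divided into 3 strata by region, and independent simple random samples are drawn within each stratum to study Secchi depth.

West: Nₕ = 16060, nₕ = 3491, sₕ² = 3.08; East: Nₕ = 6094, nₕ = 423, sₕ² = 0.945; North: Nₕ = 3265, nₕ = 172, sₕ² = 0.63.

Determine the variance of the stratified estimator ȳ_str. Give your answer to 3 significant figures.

Var(ȳ_str) = Σₕ Wₕ²(1 − fₕ)sₕ²/nₕ with Wₕ = Nₕ/N, N = 25419.
West: Wₕ = 0.63181085; term = 0.63181085²·(1 − 0.21737235)·3.08/3491 = 2.7563237 × 10^-4.
East: Wₕ = 0.23974193; term = 0.23974193²·(1 − 0.06941254)·0.945/423 = 1.1949139 × 10^-4.
North: Wₕ = 0.12844722; term = 0.12844722²·(1 − 0.05267994)·0.63/172 = 5.7247732 × 10^-5.
Sum = 4.5237149 × 10^-4.

4.52 × 10^-4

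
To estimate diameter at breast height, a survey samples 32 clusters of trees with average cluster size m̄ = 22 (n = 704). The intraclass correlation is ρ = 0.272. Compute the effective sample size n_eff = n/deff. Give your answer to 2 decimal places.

104.89

deff = 1 + (22 − 1)·0.272 = 1 + 5.712 = 6.712.
n_eff = 704 / 6.712 = 104.89.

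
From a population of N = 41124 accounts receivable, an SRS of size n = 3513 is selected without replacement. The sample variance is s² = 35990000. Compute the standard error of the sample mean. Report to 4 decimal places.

96.7969

Under SRS without replacement, Var(ȳ) = (1 − f)·s²/n with f = n/N = 3513/41124 = 0.08542457.
Var(ȳ) = (1 − 0.08542457)·35990000/3513 = 0.91457543·10244.805 = 9369.647.
SE(ȳ) = √(9369.647) = 96.7969.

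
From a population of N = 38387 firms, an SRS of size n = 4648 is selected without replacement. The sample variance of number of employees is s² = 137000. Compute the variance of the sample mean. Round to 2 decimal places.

Under SRS without replacement, Var(ȳ) = (1 − f)·s²/n with f = n/N = 4648/38387 = 0.12108266.
Var(ȳ) = (1 − 0.12108266)·137000/4648 = 0.87891734·29.475043 = 25.906126.

25.91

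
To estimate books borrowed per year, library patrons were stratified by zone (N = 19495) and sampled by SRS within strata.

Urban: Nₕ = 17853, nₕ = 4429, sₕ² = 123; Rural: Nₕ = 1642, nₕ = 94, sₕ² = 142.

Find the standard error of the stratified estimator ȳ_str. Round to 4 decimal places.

0.1662

Var(ȳ_str) = Σₕ Wₕ²(1 − fₕ)sₕ²/nₕ with Wₕ = Nₕ/N, N = 19495.
Urban: Wₕ = 0.91577328; term = 0.91577328²·(1 − 0.24808155)·123/4429 = 0.017512417.
Rural: Wₕ = 0.08422672; term = 0.08422672²·(1 − 0.05724726)·142/94 = 0.010103181.
Sum = 0.027615598.
SE = √(0.027615598) = 0.1662.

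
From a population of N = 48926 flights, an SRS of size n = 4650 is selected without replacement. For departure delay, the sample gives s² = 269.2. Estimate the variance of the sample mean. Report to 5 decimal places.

Under SRS without replacement, Var(ȳ) = (1 − f)·s²/n with f = n/N = 4650/48926 = 0.09504149.
Var(ȳ) = (1 − 0.09504149)·269.2/4650 = 0.90495851·0.057892473 = 0.052390286.

0.05239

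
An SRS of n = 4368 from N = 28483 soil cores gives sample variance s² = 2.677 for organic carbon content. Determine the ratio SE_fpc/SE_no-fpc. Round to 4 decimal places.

f = n/N = 4368/28483 = 0.15335463.
SE_no-fpc = √(s²/n) = 0.024756137; SE_fpc = √((1−f)s²/n) = 0.022778947.
Ratio = √(1−f) = 0.92013334.

0.9201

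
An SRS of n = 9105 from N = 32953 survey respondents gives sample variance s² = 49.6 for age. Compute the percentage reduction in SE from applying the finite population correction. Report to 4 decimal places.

f = n/N = 9105/32953 = 0.27630261.
SE_no-fpc = √(s²/n) = 0.073807563; SE_fpc = √((1−f)s²/n) = 0.062788393.
Ratio = √(1−f) = 0.85070405. Reduction = 100·(1 − 0.85070405) = 14.9296%.

14.9296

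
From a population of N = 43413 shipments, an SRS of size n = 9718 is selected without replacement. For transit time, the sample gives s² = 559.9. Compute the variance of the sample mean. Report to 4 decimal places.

0.0447

Under SRS without replacement, Var(ȳ) = (1 − f)·s²/n with f = n/N = 9718/43413 = 0.22385000.
Var(ȳ) = (1 − 0.22385000)·559.9/9718 = 0.77615000·0.057614736 = 0.044717677.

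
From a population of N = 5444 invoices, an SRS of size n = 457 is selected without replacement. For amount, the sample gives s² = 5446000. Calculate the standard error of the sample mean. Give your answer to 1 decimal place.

104.5

Under SRS without replacement, Var(ȳ) = (1 − f)·s²/n with f = n/N = 457/5444 = 0.08394563.
Var(ȳ) = (1 − 0.08394563)·5446000/457 = 0.91605437·11916.849 = 10916.482.
SE(ȳ) = √(10916.482) = 104.5.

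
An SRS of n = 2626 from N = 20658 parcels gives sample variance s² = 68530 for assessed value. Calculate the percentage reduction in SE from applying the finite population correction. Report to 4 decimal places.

6.5718

f = n/N = 2626/20658 = 0.12711782.
SE_no-fpc = √(s²/n) = 5.1084954; SE_fpc = √((1−f)s²/n) = 4.7727734.
Ratio = √(1−f) = 0.93428164. Reduction = 100·(1 − 0.93428164) = 6.5718%.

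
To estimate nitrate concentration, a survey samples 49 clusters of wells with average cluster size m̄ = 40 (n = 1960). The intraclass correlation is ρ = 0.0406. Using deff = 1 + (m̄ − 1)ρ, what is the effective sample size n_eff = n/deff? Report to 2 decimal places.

758.69

deff = 1 + (40 − 1)·0.0406 = 1 + 1.5834 = 2.5834.
n_eff = 1960 / 2.5834 = 758.69.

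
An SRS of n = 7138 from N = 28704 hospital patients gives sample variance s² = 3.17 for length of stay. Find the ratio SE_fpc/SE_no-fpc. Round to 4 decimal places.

f = n/N = 7138/28704 = 0.24867614.
SE_no-fpc = √(s²/n) = 0.021073727; SE_fpc = √((1−f)s²/n) = 0.018266484.
Ratio = √(1−f) = 0.86678940.

0.8668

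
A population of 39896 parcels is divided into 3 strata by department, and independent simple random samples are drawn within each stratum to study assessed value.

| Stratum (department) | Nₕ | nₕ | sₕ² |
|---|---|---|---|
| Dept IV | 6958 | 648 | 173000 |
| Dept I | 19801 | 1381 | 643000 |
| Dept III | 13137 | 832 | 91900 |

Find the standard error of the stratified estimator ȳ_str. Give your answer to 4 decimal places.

Var(ȳ_str) = Σₕ Wₕ²(1 − fₕ)sₕ²/nₕ with Wₕ = Nₕ/N, N = 39896.
Dept IV: Wₕ = 0.17440345; term = 0.17440345²·(1 − 0.09313021)·173000/648 = 7.3642101.
Dept I: Wₕ = 0.49631542; term = 0.49631542²·(1 − 0.06974395)·643000/1381 = 106.69285.
Dept III: Wₕ = 0.32928113; term = 0.32928113²·(1 − 0.06333257)·91900/832 = 11.217893.
Sum = 125.27495.
SE = √(125.27495) = 11.1926.

11.1926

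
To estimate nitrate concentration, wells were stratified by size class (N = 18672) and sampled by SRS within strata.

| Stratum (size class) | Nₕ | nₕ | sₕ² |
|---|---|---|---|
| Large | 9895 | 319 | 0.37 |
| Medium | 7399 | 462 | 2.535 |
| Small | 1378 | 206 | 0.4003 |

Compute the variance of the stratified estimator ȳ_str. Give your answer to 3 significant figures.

Var(ȳ_str) = Σₕ Wₕ²(1 − fₕ)sₕ²/nₕ with Wₕ = Nₕ/N, N = 18672.
Large: Wₕ = 0.52993787; term = 0.52993787²·(1 − 0.03223850)·0.37/319 = 3.1523128 × 10^-4.
Medium: Wₕ = 0.39626178; term = 0.39626178²·(1 − 0.06244087)·2.535/462 = 8.0779104 × 10^-4.
Small: Wₕ = 0.07380034; term = 0.07380034²·(1 − 0.14949202)·0.4003/206 = 9.0014717 × 10^-6.
Sum = 0.0011320238.

0.00113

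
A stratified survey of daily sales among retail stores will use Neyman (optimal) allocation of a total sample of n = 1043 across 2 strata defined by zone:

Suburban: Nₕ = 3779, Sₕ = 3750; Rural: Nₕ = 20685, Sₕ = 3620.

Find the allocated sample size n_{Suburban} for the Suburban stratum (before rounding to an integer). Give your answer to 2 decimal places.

Neyman allocation: nₕ = n·NₕSₕ / Σⱼ NⱼSⱼ.
Σ NⱼSⱼ = 3779·3750 + 20685·3620 = 8.905095 × 10^7.
n_{Suburban} = 1043·3779·3750 / (8.905095 × 10^7) = 165.98.

165.98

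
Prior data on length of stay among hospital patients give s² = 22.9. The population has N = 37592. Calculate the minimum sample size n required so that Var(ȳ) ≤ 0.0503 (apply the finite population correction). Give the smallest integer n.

450

Without fpc, n₀ = s²/D = 22.9/0.0503 = 455.2684.
With fpc, (1 − n/N)·s²/n ≤ D requires n ≥ n₀/(1 + n₀/N) = 455.2684/(1 + 455.2684/37592) = 449.8207.
Rounding up, n = 450.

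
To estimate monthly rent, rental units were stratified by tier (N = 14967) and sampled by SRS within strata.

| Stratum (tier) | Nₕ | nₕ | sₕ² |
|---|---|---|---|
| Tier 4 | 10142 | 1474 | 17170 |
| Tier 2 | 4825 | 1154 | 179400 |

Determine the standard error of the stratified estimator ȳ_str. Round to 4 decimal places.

Var(ȳ_str) = Σₕ Wₕ²(1 − fₕ)sₕ²/nₕ with Wₕ = Nₕ/N, N = 14967.
Tier 4: Wₕ = 0.67762411; term = 0.67762411²·(1 − 0.14533623)·17170/1474 = 4.571364.
Tier 2: Wₕ = 0.32237589; term = 0.32237589²·(1 − 0.23917098)·179400/1154 = 12.292177.
Sum = 16.863541.
SE = √(16.863541) = 4.1065.

4.1065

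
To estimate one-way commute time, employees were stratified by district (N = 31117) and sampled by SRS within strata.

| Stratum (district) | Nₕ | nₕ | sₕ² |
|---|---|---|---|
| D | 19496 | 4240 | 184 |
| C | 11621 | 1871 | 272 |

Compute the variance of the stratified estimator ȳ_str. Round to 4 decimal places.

0.0303

Var(ȳ_str) = Σₕ Wₕ²(1 − fₕ)sₕ²/nₕ with Wₕ = Nₕ/N, N = 31117.
D: Wₕ = 0.62653855; term = 0.62653855²·(1 − 0.21748051)·184/4240 = 0.013330386.
C: Wₕ = 0.37346145; term = 0.37346145²·(1 − 0.16100163)·272/1871 = 0.017011703.
Sum = 0.030342089.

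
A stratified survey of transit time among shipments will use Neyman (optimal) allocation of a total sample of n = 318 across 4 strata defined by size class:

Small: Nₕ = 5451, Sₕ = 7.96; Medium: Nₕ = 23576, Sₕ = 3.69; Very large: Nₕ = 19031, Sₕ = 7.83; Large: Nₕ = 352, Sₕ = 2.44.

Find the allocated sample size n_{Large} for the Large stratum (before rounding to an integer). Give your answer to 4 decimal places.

0.9745

Neyman allocation: nₕ = n·NₕSₕ / Σⱼ NⱼSⱼ.
Σ NⱼSⱼ = 5451·7.96 + 23576·3.69 + 19031·7.83 + 352·2.44 = 280257.01.
n_{Large} = 318·352·2.44 / 280257.01 = 0.9745.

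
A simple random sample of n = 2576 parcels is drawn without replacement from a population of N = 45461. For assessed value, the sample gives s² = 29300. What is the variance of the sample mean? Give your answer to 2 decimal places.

Under SRS without replacement, Var(ȳ) = (1 − f)·s²/n with f = n/N = 2576/45461 = 0.05666395.
Var(ȳ) = (1 − 0.05666395)·29300/2576 = 0.94333605·11.374224 = 10.729715.

10.73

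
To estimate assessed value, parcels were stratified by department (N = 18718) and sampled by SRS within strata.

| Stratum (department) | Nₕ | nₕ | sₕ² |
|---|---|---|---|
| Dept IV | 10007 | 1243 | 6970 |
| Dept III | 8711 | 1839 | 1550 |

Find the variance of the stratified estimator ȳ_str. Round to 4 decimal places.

Var(ȳ_str) = Σₕ Wₕ²(1 − fₕ)sₕ²/nₕ with Wₕ = Nₕ/N, N = 18718.
Dept IV: Wₕ = 0.53461908; term = 0.53461908²·(1 − 0.12421305)·6970/1243 = 1.4036183.
Dept III: Wₕ = 0.46538092; term = 0.46538092²·(1 − 0.21111239)·1550/1839 = 0.14400655.
Sum = 1.5476249.

1.5476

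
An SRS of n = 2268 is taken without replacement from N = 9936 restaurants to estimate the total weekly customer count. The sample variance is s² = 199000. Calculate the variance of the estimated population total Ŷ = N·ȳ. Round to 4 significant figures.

Var(Ŷ) = N²·Var(ȳ) = N²·(1 − n/N)·s²/n.
f = 2268/9936 = 0.22826087; Var(ȳ) = 0.77173913·199000/2268 = 67.714324.
Var(Ŷ) = 9936² · 67.714324 = 6.6850354 × 10^9.

6.685 × 10^9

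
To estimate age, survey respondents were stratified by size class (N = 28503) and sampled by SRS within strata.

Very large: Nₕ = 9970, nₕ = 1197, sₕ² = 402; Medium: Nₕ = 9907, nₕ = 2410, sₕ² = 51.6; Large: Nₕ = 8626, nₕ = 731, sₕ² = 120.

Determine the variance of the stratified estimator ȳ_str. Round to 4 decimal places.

Var(ȳ_str) = Σₕ Wₕ²(1 − fₕ)sₕ²/nₕ with Wₕ = Nₕ/N, N = 28503.
Very large: Wₕ = 0.34978774; term = 0.34978774²·(1 − 0.12006018)·402/1197 = 0.036157138.
Medium: Wₕ = 0.34757745; term = 0.34757745²·(1 − 0.24326234)·51.6/2410 = 0.0019574072.
Large: Wₕ = 0.30263481; term = 0.30263481²·(1 − 0.08474380)·120/731 = 0.01376082.
Sum = 0.051875365.

0.0519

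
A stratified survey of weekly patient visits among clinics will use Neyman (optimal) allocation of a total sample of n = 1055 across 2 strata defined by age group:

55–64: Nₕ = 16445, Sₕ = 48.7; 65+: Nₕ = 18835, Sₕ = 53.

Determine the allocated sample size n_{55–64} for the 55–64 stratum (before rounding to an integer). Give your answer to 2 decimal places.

Neyman allocation: nₕ = n·NₕSₕ / Σⱼ NⱼSⱼ.
Σ NⱼSⱼ = 16445·48.7 + 18835·53 = 1.7991265 × 10^6.
n_{55–64} = 1055·16445·48.7 / (1.7991265 × 10^6) = 469.63.

469.63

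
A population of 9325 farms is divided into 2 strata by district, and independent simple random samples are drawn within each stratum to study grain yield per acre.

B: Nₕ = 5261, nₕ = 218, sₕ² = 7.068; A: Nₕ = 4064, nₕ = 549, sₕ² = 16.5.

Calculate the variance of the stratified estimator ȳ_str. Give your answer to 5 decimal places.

Var(ȳ_str) = Σₕ Wₕ²(1 − fₕ)sₕ²/nₕ with Wₕ = Nₕ/N, N = 9325.
B: Wₕ = 0.56418231; term = 0.56418231²·(1 − 0.04143699)·7.068/218 = 0.0098923537.
A: Wₕ = 0.43581769; term = 0.43581769²·(1 − 0.13508858)·16.5/549 = 0.004937339.
Sum = 0.014829693.

0.01483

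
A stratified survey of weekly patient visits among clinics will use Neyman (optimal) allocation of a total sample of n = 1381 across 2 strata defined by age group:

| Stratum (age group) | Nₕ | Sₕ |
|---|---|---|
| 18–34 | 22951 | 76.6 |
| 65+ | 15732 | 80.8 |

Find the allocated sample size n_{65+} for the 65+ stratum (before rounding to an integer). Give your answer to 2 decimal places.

Neyman allocation: nₕ = n·NₕSₕ / Σⱼ NⱼSⱼ.
Σ NⱼSⱼ = 22951·76.6 + 15732·80.8 = 3.0291922 × 10^6.
n_{65+} = 1381·15732·80.8 / (3.0291922 × 10^6) = 579.51.

579.51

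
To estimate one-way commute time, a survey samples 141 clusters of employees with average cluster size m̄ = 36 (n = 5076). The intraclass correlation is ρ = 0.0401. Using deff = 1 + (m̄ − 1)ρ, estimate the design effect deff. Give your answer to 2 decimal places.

deff = 1 + (36 − 1)·0.0401 = 1 + 1.4035 = 2.4035.

2.40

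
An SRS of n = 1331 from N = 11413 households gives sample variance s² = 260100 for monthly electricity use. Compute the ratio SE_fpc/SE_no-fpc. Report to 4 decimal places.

f = n/N = 1331/11413 = 0.11662140.
SE_no-fpc = √(s²/n) = 13.979162; SE_fpc = √((1−f)s²/n) = 13.138766.
Ratio = √(1−f) = 0.93988223.

0.9399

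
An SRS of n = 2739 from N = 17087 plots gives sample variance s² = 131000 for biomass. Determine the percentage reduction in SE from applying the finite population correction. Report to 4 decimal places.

8.3647

f = n/N = 2739/17087 = 0.16029730.
SE_no-fpc = √(s²/n) = 6.9157555; SE_fpc = √((1−f)s²/n) = 6.3372728.
Ratio = √(1−f) = 0.91635293. Reduction = 100·(1 − 0.91635293) = 8.3647%.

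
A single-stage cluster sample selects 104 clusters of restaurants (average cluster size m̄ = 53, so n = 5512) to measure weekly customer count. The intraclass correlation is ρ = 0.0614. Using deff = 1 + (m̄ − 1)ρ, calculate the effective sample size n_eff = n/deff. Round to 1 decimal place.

1314.6

deff = 1 + (53 − 1)·0.0614 = 1 + 3.1928 = 4.1928.
n_eff = 5512 / 4.1928 = 1314.6.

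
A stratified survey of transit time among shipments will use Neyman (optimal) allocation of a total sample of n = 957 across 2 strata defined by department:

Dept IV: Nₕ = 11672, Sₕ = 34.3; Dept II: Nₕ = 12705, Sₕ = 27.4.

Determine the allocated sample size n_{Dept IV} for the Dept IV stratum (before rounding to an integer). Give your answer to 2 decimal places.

511.89

Neyman allocation: nₕ = n·NₕSₕ / Σⱼ NⱼSⱼ.
Σ NⱼSⱼ = 11672·34.3 + 12705·27.4 = 748466.6.
n_{Dept IV} = 957·11672·34.3 / 748466.6 = 511.89.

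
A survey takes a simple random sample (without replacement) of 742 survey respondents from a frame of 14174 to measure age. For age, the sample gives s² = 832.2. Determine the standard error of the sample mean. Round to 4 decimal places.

1.0309

Under SRS without replacement, Var(ȳ) = (1 − f)·s²/n with f = n/N = 742/14174 = 0.05234937.
Var(ȳ) = (1 − 0.05234937)·832.2/742 = 0.94765063·1.1215633 = 1.0628502.
SE(ȳ) = √(1.0628502) = 1.0309.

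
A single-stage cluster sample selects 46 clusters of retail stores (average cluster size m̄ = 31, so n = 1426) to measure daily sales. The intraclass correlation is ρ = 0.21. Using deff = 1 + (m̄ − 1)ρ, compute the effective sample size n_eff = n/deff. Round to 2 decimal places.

deff = 1 + (31 − 1)·0.21 = 1 + 6.3 = 7.3.
n_eff = 1426 / 7.3 = 195.34.

195.34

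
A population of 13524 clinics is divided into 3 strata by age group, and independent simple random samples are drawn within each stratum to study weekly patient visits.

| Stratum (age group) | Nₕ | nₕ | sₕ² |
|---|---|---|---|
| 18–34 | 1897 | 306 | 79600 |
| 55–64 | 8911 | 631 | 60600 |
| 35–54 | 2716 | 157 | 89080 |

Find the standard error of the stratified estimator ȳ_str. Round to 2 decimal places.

Var(ȳ_str) = Σₕ Wₕ²(1 − fₕ)sₕ²/nₕ with Wₕ = Nₕ/N, N = 13524.
18–34: Wₕ = 0.14026915; term = 0.14026915²·(1 − 0.16130733)·79600/306 = 4.2925842.
55–64: Wₕ = 0.65890269; term = 0.65890269²·(1 − 0.07081136)·60600/631 = 38.742686.
35–54: Wₕ = 0.20082816; term = 0.20082816²·(1 − 0.05780560)·89080/157 = 21.561069.
Sum = 64.596339.
SE = √(64.596339) = 8.04.

8.04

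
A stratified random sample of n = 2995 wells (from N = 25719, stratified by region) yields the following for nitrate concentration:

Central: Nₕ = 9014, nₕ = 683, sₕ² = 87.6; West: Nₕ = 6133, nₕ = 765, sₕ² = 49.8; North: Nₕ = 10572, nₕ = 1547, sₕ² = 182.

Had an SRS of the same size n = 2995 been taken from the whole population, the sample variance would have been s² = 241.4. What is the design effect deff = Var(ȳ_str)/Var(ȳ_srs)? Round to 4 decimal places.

0.4883

Var(ȳ_str) = Σ Wₕ²(1−fₕ)sₕ²/nₕ with Wₕ = Nₕ/25719:
  Central: (9014/25719)²·(1−683/9014)·87.6/683 = 0.014560957
  West: (6133/25719)²·(1−765/6133)·49.8/765 = 0.0032400016
  North: (10572/25719)²·(1−1547/10572)·182/1547 = 0.016969822
  → Var(ȳ_str) = 0.034770781.
Var(ȳ_srs) = (1 − 2995/25719)·241.4/2995 = 0.071214945.
deff = 0.034770781 / 0.071214945 = 0.4883.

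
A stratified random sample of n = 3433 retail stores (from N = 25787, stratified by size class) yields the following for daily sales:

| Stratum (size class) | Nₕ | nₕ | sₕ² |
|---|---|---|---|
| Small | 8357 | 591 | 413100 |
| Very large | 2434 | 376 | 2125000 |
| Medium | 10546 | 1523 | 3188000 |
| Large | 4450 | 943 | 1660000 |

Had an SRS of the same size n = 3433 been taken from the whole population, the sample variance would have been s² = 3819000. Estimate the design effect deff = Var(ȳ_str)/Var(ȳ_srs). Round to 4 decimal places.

Var(ȳ_str) = Σ Wₕ²(1−fₕ)sₕ²/nₕ with Wₕ = Nₕ/25787:
  Small: (8357/25787)²·(1−591/8357)·413100/591 = 68.220337
  Very large: (2434/25787)²·(1−376/2434)·2125000/376 = 42.573112
  Medium: (10546/25787)²·(1−1523/10546)·3188000/1523 = 299.54046
  Large: (4450/25787)²·(1−943/4450)·1660000/943 = 41.313361
  → Var(ȳ_str) = 451.64727.
Var(ȳ_srs) = (1 − 3433/25787)·3819000/3433 = 964.34022.
deff = 451.64727 / 964.34022 = 0.4683.

0.4683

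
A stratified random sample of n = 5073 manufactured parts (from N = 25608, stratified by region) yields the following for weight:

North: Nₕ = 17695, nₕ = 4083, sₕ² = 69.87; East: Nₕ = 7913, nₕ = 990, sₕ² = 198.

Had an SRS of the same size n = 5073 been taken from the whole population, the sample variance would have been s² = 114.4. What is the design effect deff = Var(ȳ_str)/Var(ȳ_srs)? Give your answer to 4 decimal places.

Var(ȳ_str) = Σ Wₕ²(1−fₕ)sₕ²/nₕ with Wₕ = Nₕ/25608:
  North: (17695/25608)²·(1−4083/17695)·69.87/4083 = 0.0062853946
  East: (7913/25608)²·(1−990/7913)·198/990 = 0.016707604
  → Var(ȳ_str) = 0.022992999.
Var(ȳ_srs) = (1 − 5073/25608)·114.4/5073 = 0.018083405.
deff = 0.022992999 / 0.018083405 = 1.2715.

1.2715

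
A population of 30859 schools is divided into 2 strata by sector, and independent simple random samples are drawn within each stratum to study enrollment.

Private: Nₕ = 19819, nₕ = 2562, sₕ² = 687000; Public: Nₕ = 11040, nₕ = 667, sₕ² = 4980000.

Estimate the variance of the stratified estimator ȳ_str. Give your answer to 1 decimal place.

Var(ȳ_str) = Σₕ Wₕ²(1 − fₕ)sₕ²/nₕ with Wₕ = Nₕ/N, N = 30859.
Private: Wₕ = 0.64224375; term = 0.64224375²·(1 − 0.12926989)·687000/2562 = 96.307687.
Public: Wₕ = 0.35775625; term = 0.35775625²·(1 − 0.06041667)·4980000/667 = 897.86959.
Sum = 994.17728.

994.2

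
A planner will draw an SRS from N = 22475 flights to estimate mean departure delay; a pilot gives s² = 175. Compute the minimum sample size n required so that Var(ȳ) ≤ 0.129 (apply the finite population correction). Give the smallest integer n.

1280

Without fpc, n₀ = s²/D = 175/0.129 = 1356.5891.
With fpc, (1 − n/N)·s²/n ≤ D requires n ≥ n₀/(1 + n₀/N) = 1356.5891/(1 + 1356.5891/22475) = 1279.3666.
Rounding up, n = 1280.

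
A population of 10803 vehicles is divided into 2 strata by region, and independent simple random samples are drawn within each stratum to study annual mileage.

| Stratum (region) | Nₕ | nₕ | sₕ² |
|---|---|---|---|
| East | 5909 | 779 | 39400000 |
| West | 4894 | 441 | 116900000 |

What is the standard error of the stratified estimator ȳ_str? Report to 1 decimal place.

Var(ȳ_str) = Σₕ Wₕ²(1 − fₕ)sₕ²/nₕ with Wₕ = Nₕ/N, N = 10803.
East: Wₕ = 0.54697769; term = 0.54697769²·(1 − 0.13183280)·39400000/779 = 13137.156.
West: Wₕ = 0.45302231; term = 0.45302231²·(1 − 0.09011034)·116900000/441 = 49499.844.
Sum = 62637.
SE = √(62637) = 250.3.

250.3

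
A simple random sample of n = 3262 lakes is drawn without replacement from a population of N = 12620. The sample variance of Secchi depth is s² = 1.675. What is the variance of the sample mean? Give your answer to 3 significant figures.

Under SRS without replacement, Var(ȳ) = (1 − f)·s²/n with f = n/N = 3262/12620 = 0.25847861.
Var(ȳ) = (1 − 0.25847861)·1.675/3262 = 0.74152139·5.1348866 × 10^-4 = 3.8076283 × 10^-4.

3.81 × 10^-4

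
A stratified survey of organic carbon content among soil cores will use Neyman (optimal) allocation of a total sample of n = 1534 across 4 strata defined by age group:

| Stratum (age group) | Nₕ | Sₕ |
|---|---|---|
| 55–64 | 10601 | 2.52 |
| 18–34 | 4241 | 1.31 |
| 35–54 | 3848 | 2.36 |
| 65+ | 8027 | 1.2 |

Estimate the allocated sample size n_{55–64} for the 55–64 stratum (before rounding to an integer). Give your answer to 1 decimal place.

803.8

Neyman allocation: nₕ = n·NₕSₕ / Σⱼ NⱼSⱼ.
Σ NⱼSⱼ = 10601·2.52 + 4241·1.31 + 3848·2.36 + 8027·1.2 = 50983.91.
n_{55–64} = 1534·10601·2.52 / 50983.91 = 803.8.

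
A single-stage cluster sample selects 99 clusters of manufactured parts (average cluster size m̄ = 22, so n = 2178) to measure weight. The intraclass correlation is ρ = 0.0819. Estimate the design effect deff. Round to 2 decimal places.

2.72

deff = 1 + (22 − 1)·0.0819 = 1 + 1.7199 = 2.7199.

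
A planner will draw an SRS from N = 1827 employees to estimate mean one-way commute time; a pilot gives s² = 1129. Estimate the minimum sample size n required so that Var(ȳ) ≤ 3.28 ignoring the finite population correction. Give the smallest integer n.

345

Without fpc, n₀ = s²/D = 1129/3.28 = 344.2073.
Rounding up, n = 345.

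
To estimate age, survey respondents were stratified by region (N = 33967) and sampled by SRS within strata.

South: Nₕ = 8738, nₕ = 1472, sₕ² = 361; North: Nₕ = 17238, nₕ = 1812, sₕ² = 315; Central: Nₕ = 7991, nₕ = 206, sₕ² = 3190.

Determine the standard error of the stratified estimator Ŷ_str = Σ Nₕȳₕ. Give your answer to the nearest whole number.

Var(Ŷ_str) = Σₕ Nₕ²(1 − fₕ)sₕ²/nₕ.
South: 8738²·(1 − 1472/8738)·361/1472 = 1.5570653 × 10^7.
North: 17238²·(1 − 1812/17238)·315/1812 = 4.6226665 × 10^7.
Central: 7991²·(1 − 206/7991)·3190/206 = 9.6334802 × 10^8.
Sum = 1.0251453 × 10^9.
SE = √(1.0251453 × 10^9) = 32018.

32018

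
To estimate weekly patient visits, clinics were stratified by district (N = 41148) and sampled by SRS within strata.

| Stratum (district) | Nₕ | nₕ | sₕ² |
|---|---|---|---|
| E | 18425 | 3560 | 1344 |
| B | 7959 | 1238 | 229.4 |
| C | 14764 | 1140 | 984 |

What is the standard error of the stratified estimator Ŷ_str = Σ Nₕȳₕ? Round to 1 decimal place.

Var(Ŷ_str) = Σₕ Nₕ²(1 − fₕ)sₕ²/nₕ.
E: 18425²·(1 − 3560/18425)·1344/3560 = 1.0340027 × 10^8.
B: 7959²·(1 − 1238/7959)·229.4/1238 = 9.9120885 × 10^6.
C: 14764²·(1 − 1140/14764)·984/1140 = 1.7361967 × 10^8.
Sum = 2.8693203 × 10^8.
SE = √(2.8693203 × 10^8) = 16939.1.

16939.1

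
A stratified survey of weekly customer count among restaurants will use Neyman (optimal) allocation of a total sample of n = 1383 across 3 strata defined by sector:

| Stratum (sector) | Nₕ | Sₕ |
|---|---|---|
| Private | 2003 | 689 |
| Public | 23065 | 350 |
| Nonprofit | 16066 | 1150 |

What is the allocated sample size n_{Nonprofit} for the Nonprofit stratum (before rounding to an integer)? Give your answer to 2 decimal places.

914.91

Neyman allocation: nₕ = n·NₕSₕ / Σⱼ NⱼSⱼ.
Σ NⱼSⱼ = 2003·689 + 23065·350 + 16066·1150 = 2.7928717 × 10^7.
n_{Nonprofit} = 1383·16066·1150 / (2.7928717 × 10^7) = 914.91.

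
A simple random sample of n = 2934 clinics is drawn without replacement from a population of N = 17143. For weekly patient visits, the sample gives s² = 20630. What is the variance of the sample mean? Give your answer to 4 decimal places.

5.8279

Under SRS without replacement, Var(ȳ) = (1 − f)·s²/n with f = n/N = 2934/17143 = 0.17114857.
Var(ȳ) = (1 − 0.17114857)·20630/2934 = 0.82885143·7.0313565 = 5.8279499.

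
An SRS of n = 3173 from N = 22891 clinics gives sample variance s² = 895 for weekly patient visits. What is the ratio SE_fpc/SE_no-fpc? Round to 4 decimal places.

f = n/N = 3173/22891 = 0.13861343.
SE_no-fpc = √(s²/n) = 0.53110022; SE_fpc = √((1−f)s²/n) = 0.49291897.
Ratio = √(1−f) = 0.92810914.

0.9281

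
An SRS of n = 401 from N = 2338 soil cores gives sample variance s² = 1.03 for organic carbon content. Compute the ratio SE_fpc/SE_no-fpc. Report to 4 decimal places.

0.9102

f = n/N = 401/2338 = 0.17151411.
SE_no-fpc = √(s²/n) = 0.050681146; SE_fpc = √((1−f)s²/n) = 0.046130587.
Ratio = √(1−f) = 0.91021200.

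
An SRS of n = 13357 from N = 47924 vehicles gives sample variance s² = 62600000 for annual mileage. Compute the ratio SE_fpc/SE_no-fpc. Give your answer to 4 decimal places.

0.8493

f = n/N = 13357/47924 = 0.27871213.
SE_no-fpc = √(s²/n) = 68.459339; SE_fpc = √((1−f)s²/n) = 58.141605.
Ratio = √(1−f) = 0.84928668.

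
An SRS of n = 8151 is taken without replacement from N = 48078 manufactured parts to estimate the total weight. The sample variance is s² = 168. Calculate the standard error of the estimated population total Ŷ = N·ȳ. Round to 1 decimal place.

Var(Ŷ) = N²·Var(ȳ) = N²·(1 − n/N)·s²/n.
f = 8151/48078 = 0.16953700; Var(ȳ) = 0.83046300·168/8151 = 0.017116646.
Var(Ŷ) = 48078² · 0.017116646 = 3.9565026 × 10^7.
SE(Ŷ) = √(3.9565026 × 10^7) = 6290.1.

6290.1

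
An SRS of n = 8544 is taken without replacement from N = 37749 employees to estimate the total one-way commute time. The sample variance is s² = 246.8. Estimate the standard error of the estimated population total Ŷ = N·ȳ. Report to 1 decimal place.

5643.2

Var(Ŷ) = N²·Var(ȳ) = N²·(1 − n/N)·s²/n.
f = 8544/37749 = 0.22633712; Var(ȳ) = 0.77366288·246.8/8544 = 0.022347846.
Var(Ŷ) = 37749² · 0.022347846 = 3.184539 × 10^7.
SE(Ŷ) = √(3.184539 × 10^7) = 5643.2.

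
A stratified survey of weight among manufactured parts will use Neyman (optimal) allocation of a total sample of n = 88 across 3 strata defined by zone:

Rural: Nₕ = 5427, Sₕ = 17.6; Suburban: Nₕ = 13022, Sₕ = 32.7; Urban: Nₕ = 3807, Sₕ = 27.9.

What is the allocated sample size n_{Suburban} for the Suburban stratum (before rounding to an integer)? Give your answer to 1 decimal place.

59.7

Neyman allocation: nₕ = n·NₕSₕ / Σⱼ NⱼSⱼ.
Σ NⱼSⱼ = 5427·17.6 + 13022·32.7 + 3807·27.9 = 627549.9.
n_{Suburban} = 88·13022·32.7 / 627549.9 = 59.7.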